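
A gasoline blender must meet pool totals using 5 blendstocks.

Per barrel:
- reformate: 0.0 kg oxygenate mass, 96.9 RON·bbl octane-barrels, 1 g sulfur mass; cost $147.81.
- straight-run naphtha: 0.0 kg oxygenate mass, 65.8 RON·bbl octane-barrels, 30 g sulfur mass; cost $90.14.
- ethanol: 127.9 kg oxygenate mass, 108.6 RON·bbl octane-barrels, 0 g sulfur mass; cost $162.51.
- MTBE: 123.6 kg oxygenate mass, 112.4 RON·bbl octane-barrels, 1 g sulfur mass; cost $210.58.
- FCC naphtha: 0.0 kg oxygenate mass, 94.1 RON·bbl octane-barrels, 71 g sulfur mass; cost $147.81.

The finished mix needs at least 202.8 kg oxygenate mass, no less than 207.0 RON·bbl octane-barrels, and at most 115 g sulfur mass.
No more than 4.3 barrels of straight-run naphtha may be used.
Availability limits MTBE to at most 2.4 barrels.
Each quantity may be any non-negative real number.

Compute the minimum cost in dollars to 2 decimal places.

Treat it as an LP. Let x1 = barrels of reformate, x2 = barrels of straight-run naphtha, x3 = barrels of ethanol, x4 = barrels of MTBE, x5 = barrels of FCC naphtha.
min 147.81x1 + 90.14x2 + 162.51x3 + 210.58x4 + 147.81x5 with:
  127.9x3 + 123.6x4 ≥ 202.8   (oxygenate mass)
  96.9x1 + 65.8x2 + 108.6x3 + 112.4x4 + 94.1x5 ≥ 207   (octane-barrels)
  1x1 + 30x2 + 1x4 + 71x5 ≤ 115   (sulfur mass)
  x2 ≤ 4.3
  x4 ≤ 2.4
  x1, x2, x3, x4, x5 ≥ 0.
The cheapest feasible vertex uses only straight-run naphtha, ethanol; reformate, MTBE, FCC naphtha are not used. The oxygenate mass and octane-barrels requirements are met with equality.
So straight-run naphtha = 0.52891 barrels, ethanol = 1.5856 barrels.
Hence cost = 90.14·0.52891 + 162.51·1.5856 = $305.3518.

$305.35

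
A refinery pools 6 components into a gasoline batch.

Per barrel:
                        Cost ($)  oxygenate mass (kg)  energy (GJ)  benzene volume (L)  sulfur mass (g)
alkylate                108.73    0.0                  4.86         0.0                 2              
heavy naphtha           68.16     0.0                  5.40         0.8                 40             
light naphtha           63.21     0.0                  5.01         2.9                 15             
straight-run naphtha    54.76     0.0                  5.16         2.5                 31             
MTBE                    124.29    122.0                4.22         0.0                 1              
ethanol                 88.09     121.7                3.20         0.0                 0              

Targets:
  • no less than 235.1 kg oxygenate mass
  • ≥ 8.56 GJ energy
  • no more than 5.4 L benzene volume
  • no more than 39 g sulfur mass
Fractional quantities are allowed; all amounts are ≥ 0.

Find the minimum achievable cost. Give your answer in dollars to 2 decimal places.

$195.41

Set it up as a linear program. Let x1 = barrels of alkylate, x2 = barrels of heavy naphtha, x3 = barrels of light naphtha, x4 = barrels of straight-run naphtha, x5 = barrels of MTBE, x6 = barrels of ethanol.
Minimize 108.73x1 + 68.16x2 + 63.21x3 + 54.76x4 + 124.29x5 + 88.09x6 s.t.:
  122x5 + 121.7x6 ≥ 235.1   (oxygenate mass)
  4.86x1 + 5.4x2 + 5.01x3 + 5.16x4 + 4.22x5 + 3.2x6 ≥ 8.56   (energy)
  0.8x2 + 2.9x3 + 2.5x4 ≤ 5.4   (benzene volume)
  2x1 + 40x2 + 15x3 + 31x4 + 1x5 ≤ 39   (sulfur mass)
  x1, x2, x3, x4, x5, x6 ≥ 0.
At the optimum only straight-run naphtha, ethanol are positive (alkylate, heavy naphtha, light naphtha, MTBE = 0). There the oxygenate mass and energy constraints are tight.
So straight-run naphtha = 0.4609 barrels, ethanol = 1.9318 barrels.
Cost = 54.76·0.4609 + 88.09·1.9318 = 195.4111.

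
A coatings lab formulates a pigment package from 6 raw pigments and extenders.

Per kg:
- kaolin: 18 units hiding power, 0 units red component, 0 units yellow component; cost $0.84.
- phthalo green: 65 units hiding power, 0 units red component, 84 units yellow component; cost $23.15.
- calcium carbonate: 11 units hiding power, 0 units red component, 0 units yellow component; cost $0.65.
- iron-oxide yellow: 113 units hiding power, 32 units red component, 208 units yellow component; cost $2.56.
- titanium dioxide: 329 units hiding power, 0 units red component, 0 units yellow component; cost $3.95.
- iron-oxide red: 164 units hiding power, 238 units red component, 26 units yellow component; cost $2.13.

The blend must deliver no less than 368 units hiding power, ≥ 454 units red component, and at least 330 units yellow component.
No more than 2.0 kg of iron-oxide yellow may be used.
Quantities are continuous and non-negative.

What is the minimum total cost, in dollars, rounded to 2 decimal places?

This is a linear program. Let x1 = kg of kaolin, x2 = kg of phthalo green, x3 = kg of calcium carbonate, x4 = kg of iron-oxide yellow, x5 = kg of titanium dioxide, x6 = kg of iron-oxide red.
Minimise 0.84x1 + 23.15x2 + 0.65x3 + 2.56x4 + 3.95x5 + 2.13x6 subject to:
  18x1 + 65x2 + 11x3 + 113x4 + 329x5 + 164x6 ≥ 368   (hiding power)
  32x4 + 238x6 ≥ 454   (red component)
  84x2 + 208x4 + 26x6 ≥ 330   (yellow component)
  x4 ≤ 2
  x1, x2, x3, x4, x5, x6 ≥ 0.
The optimal basis is {iron-oxide yellow, iron-oxide red}; kaolin, phthalo green, calcium carbonate, titanium dioxide drop out. Binding constraints: red component and yellow component.
Solving gives x4 = 1.371, x6 = 1.723.
Objective = 2.56·1.371 + 2.13·1.723 = 7.1798.

$7.18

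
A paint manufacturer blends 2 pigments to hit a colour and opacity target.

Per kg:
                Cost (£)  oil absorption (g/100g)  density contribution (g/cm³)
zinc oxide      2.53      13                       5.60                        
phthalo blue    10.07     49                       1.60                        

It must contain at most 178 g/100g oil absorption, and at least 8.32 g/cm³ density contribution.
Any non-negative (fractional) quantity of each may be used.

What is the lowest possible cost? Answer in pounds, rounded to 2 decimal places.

Treat it as an LP. Let x1 = kg of zinc oxide, x2 = kg of phthalo blue.
min 2.53x1 + 10.07x2 subject to:
  13x1 + 49x2 ≤ 178   (oil absorption)
  5.6x1 + 1.6x2 ≥ 8.32   (density contribution)
  x1, x2 ≥ 0.
The optimal basis is {zinc oxide}; phthalo blue drops out. Binding constraint: density contribution.
Optimal quantities: zinc oxide = 1.486 kg.
Total cost: 2.53·1.486 = 3.7596.

£3.76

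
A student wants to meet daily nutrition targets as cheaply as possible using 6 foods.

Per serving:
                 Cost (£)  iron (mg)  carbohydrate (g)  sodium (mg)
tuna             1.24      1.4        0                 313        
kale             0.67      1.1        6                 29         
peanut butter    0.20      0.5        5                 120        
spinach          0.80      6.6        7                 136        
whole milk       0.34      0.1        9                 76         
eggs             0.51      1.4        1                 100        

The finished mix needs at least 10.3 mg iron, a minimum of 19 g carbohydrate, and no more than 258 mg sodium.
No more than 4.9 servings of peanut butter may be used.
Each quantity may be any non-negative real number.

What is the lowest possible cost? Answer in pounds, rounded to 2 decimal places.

£1.77

This is a linear program. Let x1 = servings of tuna, x2 = servings of kale, x3 = servings of peanut butter, x4 = servings of spinach, x5 = servings of whole milk, x6 = servings of eggs.
min 1.24x1 + 0.67x2 + 0.2x3 + 0.8x4 + 0.34x5 + 0.51x6 s.t.:
  1.4x1 + 1.1x2 + 0.5x3 + 6.6x4 + 0.1x5 + 1.4x6 ≥ 10.3   (iron)
  6x2 + 5x3 + 7x4 + 9x5 + 1x6 ≥ 19   (carbohydrate)
  313x1 + 29x2 + 120x3 + 136x4 + 76x5 + 100x6 ≤ 258   (sodium)
  x3 ≤ 4.9
  x1, x2, x3, x4, x5, x6 ≥ 0.
The cheapest feasible vertex uses only kale, spinach, whole milk; tuna, peanut butter, eggs are not used. The iron, carbohydrate, sodium requirements are met with equality.
Solving gives x2 = 0.6316, x4 = 1.447, x5 = 0.5647.
Objective = 0.67·0.6316 + 0.8·1.447 + 0.34·0.5647 = 1.7728.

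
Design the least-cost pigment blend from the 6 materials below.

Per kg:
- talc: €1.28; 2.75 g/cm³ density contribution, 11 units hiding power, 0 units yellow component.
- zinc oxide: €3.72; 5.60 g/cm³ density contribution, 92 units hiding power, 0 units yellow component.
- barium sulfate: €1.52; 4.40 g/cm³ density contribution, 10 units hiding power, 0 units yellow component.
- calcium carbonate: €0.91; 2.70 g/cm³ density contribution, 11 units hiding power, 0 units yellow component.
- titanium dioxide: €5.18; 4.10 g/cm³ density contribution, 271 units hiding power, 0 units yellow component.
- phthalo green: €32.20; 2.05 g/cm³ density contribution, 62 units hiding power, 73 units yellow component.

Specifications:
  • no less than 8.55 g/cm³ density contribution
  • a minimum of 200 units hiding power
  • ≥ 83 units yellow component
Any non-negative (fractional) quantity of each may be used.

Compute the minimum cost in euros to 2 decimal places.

Treat it as an LP. Let x1 = kg of talc, x2 = kg of zinc oxide, x3 = kg of barium sulfate, x4 = kg of calcium carbonate, x5 = kg of titanium dioxide, x6 = kg of phthalo green.
min 1.28x1 + 3.72x2 + 1.52x3 + 0.91x4 + 5.18x5 + 32.2x6 subject to:
  2.75x1 + 5.6x2 + 4.4x3 + 2.7x4 + 4.1x5 + 2.05x6 ≥ 8.55   (density contribution)
  11x1 + 92x2 + 10x3 + 11x4 + 271x5 + 62x6 ≥ 200   (hiding power)
  73x6 ≥ 83   (yellow component)
  x1, x2, x3, x4, x5, x6 ≥ 0.
At the optimum only calcium carbonate, titanium dioxide, phthalo green are positive (talc, zinc oxide, barium sulfate = 0). There the density contribution, hiding power, yellow component constraints are tight.
Optimal quantities: calcium carbonate = 1.681 kg, titanium dioxide = 0.4096 kg, phthalo green = 1.137 kg.
Objective = 0.91·1.681 + 5.18·0.4096 + 32.2·1.137 = 40.2628.

€40.26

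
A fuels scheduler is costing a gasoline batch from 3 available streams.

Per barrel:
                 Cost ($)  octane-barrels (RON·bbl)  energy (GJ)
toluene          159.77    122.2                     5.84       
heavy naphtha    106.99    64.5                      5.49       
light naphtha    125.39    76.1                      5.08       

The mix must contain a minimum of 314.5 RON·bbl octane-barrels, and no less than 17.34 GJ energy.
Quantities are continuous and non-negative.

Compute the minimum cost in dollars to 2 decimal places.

$432.93

This is a linear program. Let x1 = barrels of toluene, x2 = barrels of heavy naphtha, x3 = barrels of light naphtha.
min 159.77x1 + 106.99x2 + 125.39x3 with:
  122.2x1 + 64.5x2 + 76.1x3 ≥ 314.5   (octane-barrels)
  5.84x1 + 5.49x2 + 5.08x3 ≥ 17.34   (energy)
  x1, x2, x3 ≥ 0.
The optimal basis is {toluene, heavy naphtha}; light naphtha drops out. Binding constraints: octane-barrels and energy.
That vertex is x1 = 2.0672, x2 = 0.95945.
Total cost: 159.77·2.0672 + 106.99·0.95945 = 432.9281.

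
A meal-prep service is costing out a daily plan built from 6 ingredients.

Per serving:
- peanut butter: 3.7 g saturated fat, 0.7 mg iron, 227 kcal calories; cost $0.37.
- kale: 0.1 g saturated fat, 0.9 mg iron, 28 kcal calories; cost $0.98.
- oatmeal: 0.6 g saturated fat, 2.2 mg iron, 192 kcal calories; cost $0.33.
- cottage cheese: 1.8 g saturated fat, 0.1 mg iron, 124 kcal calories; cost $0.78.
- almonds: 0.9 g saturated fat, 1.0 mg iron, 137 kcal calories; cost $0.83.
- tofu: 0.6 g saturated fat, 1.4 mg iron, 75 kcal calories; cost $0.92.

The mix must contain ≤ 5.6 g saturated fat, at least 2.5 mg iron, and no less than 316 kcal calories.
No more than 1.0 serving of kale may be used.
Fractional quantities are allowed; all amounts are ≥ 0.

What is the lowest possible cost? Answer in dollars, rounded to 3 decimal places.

This is a linear program. Let x1 = servings of peanut butter, x2 = servings of kale, x3 = servings of oatmeal, x4 = servings of cottage cheese, x5 = servings of almonds, x6 = servings of tofu.
Minimise 0.37x1 + 0.98x2 + 0.33x3 + 0.78x4 + 0.83x5 + 0.92x6 with:
  3.7x1 + 0.1x2 + 0.6x3 + 1.8x4 + 0.9x5 + 0.6x6 ≤ 5.6   (saturated fat)
  0.7x1 + 0.9x2 + 2.2x3 + 0.1x4 + 1x5 + 1.4x6 ≥ 2.5   (iron)
  227x1 + 28x2 + 192x3 + 124x4 + 137x5 + 75x6 ≥ 316   (calories)
  x2 ≤ 1
  x1, x2, x3, x4, x5, x6 ≥ 0.
The optimal basis is {peanut butter, oatmeal}; kale, cottage cheese, almonds, tofu drop out. The iron and calories requirements are met with equality.
That vertex is x1 = 0.5896, x3 = 0.9488.
Hence cost = 0.37·0.5896 + 0.33·0.9488 = $0.53126.

$0.531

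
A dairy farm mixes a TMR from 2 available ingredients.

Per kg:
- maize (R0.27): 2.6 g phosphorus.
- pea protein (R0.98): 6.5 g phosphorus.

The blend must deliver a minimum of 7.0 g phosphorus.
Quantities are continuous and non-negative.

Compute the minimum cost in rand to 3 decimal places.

R0.727

Set it up as a linear program. Let x1 = kg of maize, x2 = kg of pea protein.
Minimise 0.27x1 + 0.98x2 subject to:
  2.6x1 + 6.5x2 ≥ 7   (phosphorus)
  x1, x2 ≥ 0.
The cheapest feasible vertex uses only maize; pea protein is not used. Binding constraint: phosphorus.
That vertex is x1 = 2.692.
Total cost: 0.27·2.692 = 0.72684.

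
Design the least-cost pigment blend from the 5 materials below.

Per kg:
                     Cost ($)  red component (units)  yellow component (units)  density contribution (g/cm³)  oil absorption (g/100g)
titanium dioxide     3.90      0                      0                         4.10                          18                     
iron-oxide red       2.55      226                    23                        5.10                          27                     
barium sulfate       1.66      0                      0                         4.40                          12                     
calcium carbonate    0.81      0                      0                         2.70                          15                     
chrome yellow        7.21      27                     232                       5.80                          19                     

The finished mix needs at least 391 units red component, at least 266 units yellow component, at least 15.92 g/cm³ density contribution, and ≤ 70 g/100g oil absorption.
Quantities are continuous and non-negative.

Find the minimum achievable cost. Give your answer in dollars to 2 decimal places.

Let x1 = kg of titanium dioxide, x2 = kg of iron-oxide red, x3 = kg of barium sulfate, x4 = kg of calcium carbonate, x5 = kg of chrome yellow.
min 3.9x1 + 2.55x2 + 1.66x3 + 0.81x4 + 7.21x5 with:
  226x2 + 27x5 ≥ 391   (red component)
  23x2 + 232x5 ≥ 266   (yellow component)
  4.1x1 + 5.1x2 + 4.4x3 + 2.7x4 + 5.8x5 ≥ 15.92   (density contribution)
  18x1 + 27x2 + 12x3 + 15x4 + 19x5 ≤ 70   (oil absorption)
  x1, x2, x3, x4, x5 ≥ 0.
The cheapest feasible vertex uses only iron-oxide red, barium sulfate, calcium carbonate, chrome yellow; titanium dioxide is not used. The red component, yellow component, density contribution, oil absorption requirements are met with equality.
Optimal quantities: iron-oxide red = 1.612 kg, barium sulfate = 0.261 kg, calcium carbonate = 0.306 kg, chrome yellow = 0.9867 kg.
Cost = 2.55·1.612 + 1.66·0.261 + 0.81·0.306 + 7.21·0.9867 = 11.9058.

$11.91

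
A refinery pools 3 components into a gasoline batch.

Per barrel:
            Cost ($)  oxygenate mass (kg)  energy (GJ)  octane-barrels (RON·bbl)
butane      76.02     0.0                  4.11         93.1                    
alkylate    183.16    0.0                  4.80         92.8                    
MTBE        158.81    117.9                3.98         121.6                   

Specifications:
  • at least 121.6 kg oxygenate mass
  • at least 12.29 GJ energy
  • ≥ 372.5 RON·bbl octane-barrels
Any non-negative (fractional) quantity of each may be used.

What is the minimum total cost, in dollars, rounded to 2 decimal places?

This is a linear program. Let x1 = barrels of butane, x2 = barrels of alkylate, x3 = barrels of MTBE.
min 76.02x1 + 183.16x2 + 158.81x3 s.t.:
  117.9x3 ≥ 121.6   (oxygenate mass)
  4.11x1 + 4.8x2 + 3.98x3 ≥ 12.29   (energy)
  93.1x1 + 92.8x2 + 121.6x3 ≥ 372.5   (octane-barrels)
  x1, x2, x3 ≥ 0.
The minimum-cost mix takes nothing from alkylate — only butane, MTBE. The oxygenate mass and octane-barrels requirements are met with equality.
So butane = 2.654 barrels, MTBE = 1.0314 barrels.
Total cost: 76.02·2.654 + 158.81·1.0314 = 365.5537.

$365.55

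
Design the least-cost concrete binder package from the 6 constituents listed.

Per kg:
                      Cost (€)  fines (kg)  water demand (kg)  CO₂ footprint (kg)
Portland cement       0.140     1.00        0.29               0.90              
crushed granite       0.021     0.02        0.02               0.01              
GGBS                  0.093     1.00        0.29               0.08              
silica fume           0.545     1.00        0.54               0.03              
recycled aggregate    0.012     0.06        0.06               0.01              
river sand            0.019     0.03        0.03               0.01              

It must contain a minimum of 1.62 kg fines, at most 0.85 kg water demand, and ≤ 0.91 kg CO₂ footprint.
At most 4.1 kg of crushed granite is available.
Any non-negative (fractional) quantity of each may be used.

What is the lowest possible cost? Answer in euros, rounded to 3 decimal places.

€0.151

Let x1 = kg of Portland cement, x2 = kg of crushed granite, x3 = kg of GGBS, x4 = kg of silica fume, x5 = kg of recycled aggregate, x6 = kg of river sand.
min 0.14x1 + 0.021x2 + 0.093x3 + 0.545x4 + 0.012x5 + 0.019x6 subject to:
  1x1 + 0.02x2 + 1x3 + 1x4 + 0.06x5 + 0.03x6 ≥ 1.62   (fines)
  0.29x1 + 0.02x2 + 0.29x3 + 0.54x4 + 0.06x5 + 0.03x6 ≤ 0.85   (water demand)
  0.9x1 + 0.01x2 + 0.08x3 + 0.03x4 + 0.01x5 + 0.01x6 ≤ 0.91   (CO₂ footprint)
  x2 ≤ 4.1
  x1, x2, x3, x4, x5, x6 ≥ 0.
The optimal basis is {GGBS}; Portland cement, crushed granite, silica fume, recycled aggregate, river sand drop out. The fines requirement is met with equality.
Solving gives x3 = 1.62.
Cost = 0.093·1.62 = 0.15066.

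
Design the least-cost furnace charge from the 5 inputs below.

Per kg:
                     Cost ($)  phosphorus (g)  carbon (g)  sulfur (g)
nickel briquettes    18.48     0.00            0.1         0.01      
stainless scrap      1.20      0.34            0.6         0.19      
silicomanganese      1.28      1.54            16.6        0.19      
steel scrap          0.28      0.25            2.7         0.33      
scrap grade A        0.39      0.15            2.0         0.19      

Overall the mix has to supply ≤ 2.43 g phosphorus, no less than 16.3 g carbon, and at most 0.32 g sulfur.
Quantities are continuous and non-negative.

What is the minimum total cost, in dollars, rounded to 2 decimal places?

$1.26

Treat it as an LP. Let x1 = kg of nickel briquettes, x2 = kg of stainless scrap, x3 = kg of silicomanganese, x4 = kg of steel scrap, x5 = kg of scrap grade A.
min 18.48x1 + 1.2x2 + 1.28x3 + 0.28x4 + 0.39x5 s.t.:
  0.34x2 + 1.54x3 + 0.25x4 + 0.15x5 ≤ 2.43   (phosphorus)
  0.1x1 + 0.6x2 + 16.6x3 + 2.7x4 + 2x5 ≥ 16.3   (carbon)
  0.01x1 + 0.19x2 + 0.19x3 + 0.33x4 + 0.19x5 ≤ 0.32   (sulfur)
  x1, x2, x3, x4, x5 ≥ 0.
The minimum-cost mix takes nothing from nickel briquettes, stainless scrap, steel scrap, scrap grade A — only silicomanganese. There the carbon constraint is tight.
So silicomanganese = 0.9819 kg.
Total cost: 1.28·0.9819 = 1.2568.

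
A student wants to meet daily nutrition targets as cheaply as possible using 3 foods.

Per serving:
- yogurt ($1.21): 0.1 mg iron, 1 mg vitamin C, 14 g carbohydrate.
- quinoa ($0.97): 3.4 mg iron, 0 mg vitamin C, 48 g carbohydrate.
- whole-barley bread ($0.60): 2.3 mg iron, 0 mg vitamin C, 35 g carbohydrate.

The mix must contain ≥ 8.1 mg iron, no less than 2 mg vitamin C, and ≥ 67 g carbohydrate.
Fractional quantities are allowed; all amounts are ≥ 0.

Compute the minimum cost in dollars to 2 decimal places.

$4.48

Set it up as a linear program. Let x1 = servings of yogurt, x2 = servings of quinoa, x3 = servings of whole-barley bread.
min 1.21x1 + 0.97x2 + 0.6x3 with:
  0.1x1 + 3.4x2 + 2.3x3 ≥ 8.1   (iron)
  1x1 ≥ 2   (vitamin C)
  14x1 + 48x2 + 35x3 ≥ 67   (carbohydrate)
  x1, x2, x3 ≥ 0.
The cheapest feasible vertex uses only yogurt, whole-barley bread; quinoa is not used. Binding constraints: iron and vitamin C.
Optimal quantities: yogurt = 2 servings, whole-barley bread = 3.435 servings.
Total cost: 1.21·2 + 0.6·3.435 = 4.4810.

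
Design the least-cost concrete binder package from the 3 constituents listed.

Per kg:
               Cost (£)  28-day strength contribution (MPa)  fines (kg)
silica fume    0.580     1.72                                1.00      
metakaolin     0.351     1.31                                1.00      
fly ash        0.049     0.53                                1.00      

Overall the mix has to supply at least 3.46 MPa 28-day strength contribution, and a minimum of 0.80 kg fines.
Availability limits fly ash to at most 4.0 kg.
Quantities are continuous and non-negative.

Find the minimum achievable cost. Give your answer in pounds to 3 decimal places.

£0.555

This is a linear program. Let x1 = kg of silica fume, x2 = kg of metakaolin, x3 = kg of fly ash.
min 0.58x1 + 0.351x2 + 0.049x3 with:
  1.72x1 + 1.31x2 + 0.53x3 ≥ 3.46   (28-day strength contribution)
  1x1 + 1x2 + 1x3 ≥ 0.8   (fines)
  x3 ≤ 4
  x1, x2, x3 ≥ 0.
The cheapest feasible vertex uses only metakaolin, fly ash; silica fume is not used. The 28-day strength contribution and the fly ash cap requirements are met with equality.
Optimal quantities: metakaolin = 1.023 kg, fly ash = 4 kg.
Objective = 0.351·1.023 + 0.049·4 = 0.55507.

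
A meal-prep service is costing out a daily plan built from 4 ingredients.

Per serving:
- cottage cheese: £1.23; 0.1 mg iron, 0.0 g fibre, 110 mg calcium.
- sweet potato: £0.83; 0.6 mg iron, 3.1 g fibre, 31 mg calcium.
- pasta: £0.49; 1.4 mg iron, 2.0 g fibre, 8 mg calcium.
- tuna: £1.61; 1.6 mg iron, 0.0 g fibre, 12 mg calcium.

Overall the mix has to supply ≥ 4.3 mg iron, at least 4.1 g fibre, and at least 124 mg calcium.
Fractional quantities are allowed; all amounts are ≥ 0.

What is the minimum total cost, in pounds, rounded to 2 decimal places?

£2.59

Let x1 = servings of cottage cheese, x2 = servings of sweet potato, x3 = servings of pasta, x4 = servings of tuna.
Minimize 1.23x1 + 0.83x2 + 0.49x3 + 1.61x4 with:
  0.1x1 + 0.6x2 + 1.4x3 + 1.6x4 ≥ 4.3   (iron)
  3.1x2 + 2x3 ≥ 4.1   (fibre)
  110x1 + 31x2 + 8x3 + 12x4 ≥ 124   (calcium)
  x1, x2, x3, x4 ≥ 0.
The optimal basis is {cottage cheese, pasta}; sweet potato, tuna drop out. The iron and calcium requirements are met with equality.
So cottage cheese = 0.9086 servings, pasta = 3.007 servings.
Total cost: 1.23·0.9086 + 0.49·3.007 = 2.5910.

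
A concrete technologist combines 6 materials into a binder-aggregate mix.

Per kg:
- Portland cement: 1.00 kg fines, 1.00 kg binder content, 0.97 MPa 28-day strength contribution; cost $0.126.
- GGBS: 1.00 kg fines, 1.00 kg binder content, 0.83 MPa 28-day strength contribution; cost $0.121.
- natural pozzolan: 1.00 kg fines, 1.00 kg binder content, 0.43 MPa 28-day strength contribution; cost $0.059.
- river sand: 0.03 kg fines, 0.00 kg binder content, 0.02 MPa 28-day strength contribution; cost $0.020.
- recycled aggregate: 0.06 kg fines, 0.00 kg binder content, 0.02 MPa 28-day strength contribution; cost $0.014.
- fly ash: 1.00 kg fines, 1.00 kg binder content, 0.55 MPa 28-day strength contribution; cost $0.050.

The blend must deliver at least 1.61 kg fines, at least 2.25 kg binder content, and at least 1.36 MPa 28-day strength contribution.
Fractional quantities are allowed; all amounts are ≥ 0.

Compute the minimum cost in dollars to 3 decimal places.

$0.124

Let x1 = kg of Portland cement, x2 = kg of GGBS, x3 = kg of natural pozzolan, x4 = kg of river sand, x5 = kg of recycled aggregate, x6 = kg of fly ash.
Minimise 0.126x1 + 0.121x2 + 0.059x3 + 0.02x4 + 0.014x5 + 0.05x6 with:
  1x1 + 1x2 + 1x3 + 0.03x4 + 0.06x5 + 1x6 ≥ 1.61   (fines)
  1x1 + 1x2 + 1x3 + 1x6 ≥ 2.25   (binder content)
  0.97x1 + 0.83x2 + 0.43x3 + 0.02x4 + 0.02x5 + 0.55x6 ≥ 1.36   (28-day strength contribution)
  x1, x2, x3, x4, x5, x6 ≥ 0.
The minimum-cost mix takes nothing from Portland cement, GGBS, natural pozzolan, river sand, recycled aggregate — only fly ash. Binding constraint: 28-day strength contribution.
That vertex is x6 = 2.473.
Total cost: 0.05·2.473 = 0.12365.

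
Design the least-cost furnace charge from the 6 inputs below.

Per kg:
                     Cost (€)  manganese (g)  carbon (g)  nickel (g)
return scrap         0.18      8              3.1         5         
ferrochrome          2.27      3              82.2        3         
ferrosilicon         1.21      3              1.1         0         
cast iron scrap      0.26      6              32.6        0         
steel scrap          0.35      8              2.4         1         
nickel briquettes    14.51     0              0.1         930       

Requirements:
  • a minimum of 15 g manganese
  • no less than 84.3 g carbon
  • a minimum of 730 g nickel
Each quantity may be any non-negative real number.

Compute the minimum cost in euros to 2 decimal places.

Treat it as an LP. Let x1 = kg of return scrap, x2 = kg of ferrochrome, x3 = kg of ferrosilicon, x4 = kg of cast iron scrap, x5 = kg of steel scrap, x6 = kg of nickel briquettes.
Minimize 0.18x1 + 2.27x2 + 1.21x3 + 0.26x4 + 0.35x5 + 14.51x6 with:
  8x1 + 3x2 + 3x3 + 6x4 + 8x5 ≥ 15   (manganese)
  3.1x1 + 82.2x2 + 1.1x3 + 32.6x4 + 2.4x5 + 0.1x6 ≥ 84.3   (carbon)
  5x1 + 3x2 + 1x5 + 930x6 ≥ 730   (nickel)
  x1, x2, x3, x4, x5, x6 ≥ 0.
The cheapest feasible vertex uses only cast iron scrap, nickel briquettes; return scrap, ferrochrome, ferrosilicon, steel scrap are not used. Binding constraints: carbon and nickel.
Solving gives x4 = 2.583, x6 = 0.7849.
Total cost: 0.26·2.583 + 14.51·0.7849 = 12.0605.

€12.06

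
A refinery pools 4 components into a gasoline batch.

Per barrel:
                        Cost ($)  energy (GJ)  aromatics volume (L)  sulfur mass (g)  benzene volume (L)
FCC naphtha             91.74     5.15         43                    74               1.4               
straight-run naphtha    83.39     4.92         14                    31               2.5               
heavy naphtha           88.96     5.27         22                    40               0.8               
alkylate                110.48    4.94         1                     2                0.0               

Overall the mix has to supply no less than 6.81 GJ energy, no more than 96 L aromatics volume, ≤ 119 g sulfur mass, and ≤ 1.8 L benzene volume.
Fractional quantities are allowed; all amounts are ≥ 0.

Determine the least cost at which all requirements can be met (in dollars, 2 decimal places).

$114.96

Let x1 = barrels of FCC naphtha, x2 = barrels of straight-run naphtha, x3 = barrels of heavy naphtha, x4 = barrels of alkylate.
Minimise 91.74x1 + 83.39x2 + 88.96x3 + 110.48x4 s.t.:
  5.15x1 + 4.92x2 + 5.27x3 + 4.94x4 ≥ 6.81   (energy)
  43x1 + 14x2 + 22x3 + 1x4 ≤ 96   (aromatics volume)
  74x1 + 31x2 + 40x3 + 2x4 ≤ 119   (sulfur mass)
  1.4x1 + 2.5x2 + 0.8x3 ≤ 1.8   (benzene volume)
  x1, x2, x3, x4 ≥ 0.
The minimum-cost mix takes nothing from FCC naphtha, straight-run naphtha, alkylate — only heavy naphtha. The energy requirement is met with equality.
So heavy naphtha = 1.29222 barrels.
Total cost: 88.96·1.29222 = 114.9559.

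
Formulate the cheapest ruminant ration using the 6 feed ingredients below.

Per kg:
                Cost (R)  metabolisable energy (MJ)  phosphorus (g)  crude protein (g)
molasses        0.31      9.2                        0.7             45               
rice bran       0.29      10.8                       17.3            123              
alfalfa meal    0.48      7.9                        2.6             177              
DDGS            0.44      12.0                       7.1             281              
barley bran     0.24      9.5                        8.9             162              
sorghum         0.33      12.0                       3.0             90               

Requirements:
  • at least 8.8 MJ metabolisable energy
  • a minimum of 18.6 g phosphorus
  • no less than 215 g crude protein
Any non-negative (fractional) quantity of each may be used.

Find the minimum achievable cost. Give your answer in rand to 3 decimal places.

R0.388

Treat it as an LP. Let x1 = kg of molasses, x2 = kg of rice bran, x3 = kg of alfalfa meal, x4 = kg of DDGS, x5 = kg of barley bran, x6 = kg of sorghum.
Minimize 0.31x1 + 0.29x2 + 0.48x3 + 0.44x4 + 0.24x5 + 0.33x6 s.t.:
  9.2x1 + 10.8x2 + 7.9x3 + 12x4 + 9.5x5 + 12x6 ≥ 8.8   (metabolisable energy)
  0.7x1 + 17.3x2 + 2.6x3 + 7.1x4 + 8.9x5 + 3x6 ≥ 18.6   (phosphorus)
  45x1 + 123x2 + 177x3 + 281x4 + 162x5 + 90x6 ≥ 215   (crude protein)
  x1, x2, x3, x4, x5, x6 ≥ 0.
At the optimum only rice bran, barley bran are positive (molasses, alfalfa meal, DDGS, sorghum = 0). The phosphorus and crude protein requirements are met with equality.
Optimal quantities: rice bran = 0.6439 kg, barley bran = 0.8383 kg.
Cost = 0.29·0.6439 + 0.24·0.8383 = 0.38792.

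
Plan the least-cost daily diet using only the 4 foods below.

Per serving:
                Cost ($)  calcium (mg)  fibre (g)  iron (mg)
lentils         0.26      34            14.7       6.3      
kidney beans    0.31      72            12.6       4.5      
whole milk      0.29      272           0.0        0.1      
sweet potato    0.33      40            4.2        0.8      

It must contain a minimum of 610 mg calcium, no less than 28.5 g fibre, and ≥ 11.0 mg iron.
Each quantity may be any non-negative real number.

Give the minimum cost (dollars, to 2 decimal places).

This is a linear program. Let x1 = servings of lentils, x2 = servings of kidney beans, x3 = servings of whole milk, x4 = servings of sweet potato.
min 0.26x1 + 0.31x2 + 0.29x3 + 0.33x4 subject to:
  34x1 + 72x2 + 272x3 + 40x4 ≥ 610   (calcium)
  14.7x1 + 12.6x2 + 4.2x4 ≥ 28.5   (fibre)
  6.3x1 + 4.5x2 + 0.1x3 + 0.8x4 ≥ 11   (iron)
  x1, x2, x3, x4 ≥ 0.
The optimal basis is {lentils, whole milk}; kidney beans, sweet potato drop out. The calcium and fibre requirements are met with equality.
So lentils = 1.939 servings, whole milk = 2 servings.
Cost = 0.26·1.939 + 0.29·2 = 1.0841.

$1.08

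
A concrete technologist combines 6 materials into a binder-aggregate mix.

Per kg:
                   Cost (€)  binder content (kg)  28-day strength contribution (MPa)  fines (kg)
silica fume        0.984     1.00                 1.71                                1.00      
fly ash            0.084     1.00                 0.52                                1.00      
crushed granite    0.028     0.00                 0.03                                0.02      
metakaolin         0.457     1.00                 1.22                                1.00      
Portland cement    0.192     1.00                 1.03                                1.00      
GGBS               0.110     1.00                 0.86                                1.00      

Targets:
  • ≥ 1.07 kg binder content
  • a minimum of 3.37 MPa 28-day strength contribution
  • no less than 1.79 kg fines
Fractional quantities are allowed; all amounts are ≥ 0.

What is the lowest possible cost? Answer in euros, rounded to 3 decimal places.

€0.431

Let x1 = kg of silica fume, x2 = kg of fly ash, x3 = kg of crushed granite, x4 = kg of metakaolin, x5 = kg of Portland cement, x6 = kg of GGBS.
min 0.984x1 + 0.084x2 + 0.028x3 + 0.457x4 + 0.192x5 + 0.11x6 subject to:
  1x1 + 1x2 + 1x4 + 1x5 + 1x6 ≥ 1.07   (binder content)
  1.71x1 + 0.52x2 + 0.03x3 + 1.22x4 + 1.03x5 + 0.86x6 ≥ 3.37   (28-day strength contribution)
  1x1 + 1x2 + 0.02x3 + 1x4 + 1x5 + 1x6 ≥ 1.79   (fines)
  x1, x2, x3, x4, x5, x6 ≥ 0.
The cheapest feasible vertex uses only GGBS; silica fume, fly ash, crushed granite, metakaolin, Portland cement are not used. The 28-day strength contribution requirement is met with equality.
Optimal quantities: GGBS = 3.919 kg.
Cost = 0.11·3.919 = 0.43109.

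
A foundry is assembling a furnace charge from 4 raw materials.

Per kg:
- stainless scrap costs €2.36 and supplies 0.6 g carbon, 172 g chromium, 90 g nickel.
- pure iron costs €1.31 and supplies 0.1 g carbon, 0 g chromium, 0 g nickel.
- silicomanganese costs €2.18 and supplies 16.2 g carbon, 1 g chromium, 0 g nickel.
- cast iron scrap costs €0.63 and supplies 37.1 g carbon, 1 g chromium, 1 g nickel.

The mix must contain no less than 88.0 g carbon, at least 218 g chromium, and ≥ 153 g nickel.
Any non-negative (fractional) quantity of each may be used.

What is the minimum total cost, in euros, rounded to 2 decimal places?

€5.43

Set it up as a linear program. Let x1 = kg of stainless scrap, x2 = kg of pure iron, x3 = kg of silicomanganese, x4 = kg of cast iron scrap.
Minimise 2.36x1 + 1.31x2 + 2.18x3 + 0.63x4 subject to:
  0.6x1 + 0.1x2 + 16.2x3 + 37.1x4 ≥ 88   (carbon)
  172x1 + 1x3 + 1x4 ≥ 218   (chromium)
  90x1 + 1x4 ≥ 153   (nickel)
  x1, x2, x3, x4 ≥ 0.
The minimum-cost mix takes nothing from pure iron, silicomanganese — only stainless scrap, cast iron scrap. Binding constraints: carbon and nickel.
That vertex is x1 = 1.674, x4 = 2.345.
Hence cost = 2.36·1.674 + 0.63·2.345 = €5.4280.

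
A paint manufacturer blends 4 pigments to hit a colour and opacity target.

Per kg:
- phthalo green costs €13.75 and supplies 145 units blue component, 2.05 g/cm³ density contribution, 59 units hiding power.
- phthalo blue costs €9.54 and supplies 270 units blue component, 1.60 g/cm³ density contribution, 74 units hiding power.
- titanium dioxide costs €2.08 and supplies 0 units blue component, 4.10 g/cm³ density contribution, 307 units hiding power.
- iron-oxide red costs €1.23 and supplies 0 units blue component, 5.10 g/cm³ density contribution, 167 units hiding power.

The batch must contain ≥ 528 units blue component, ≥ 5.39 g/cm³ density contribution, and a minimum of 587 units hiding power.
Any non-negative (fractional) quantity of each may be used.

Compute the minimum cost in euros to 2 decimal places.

This is a linear program. Let x1 = kg of phthalo green, x2 = kg of phthalo blue, x3 = kg of titanium dioxide, x4 = kg of iron-oxide red.
Minimise 13.75x1 + 9.54x2 + 2.08x3 + 1.23x4 with:
  145x1 + 270x2 ≥ 528   (blue component)
  2.05x1 + 1.6x2 + 4.1x3 + 5.1x4 ≥ 5.39   (density contribution)
  59x1 + 74x2 + 307x3 + 167x4 ≥ 587   (hiding power)
  x1, x2, x3, x4 ≥ 0.
The optimal basis is {phthalo blue, titanium dioxide}; phthalo green, iron-oxide red drop out. Binding constraints: blue component and hiding power.
Optimal quantities: phthalo blue = 1.9556 kg, titanium dioxide = 1.4407 kg.
Total cost: 9.54·1.9556 + 2.08·1.4407 = 21.6531.

€21.65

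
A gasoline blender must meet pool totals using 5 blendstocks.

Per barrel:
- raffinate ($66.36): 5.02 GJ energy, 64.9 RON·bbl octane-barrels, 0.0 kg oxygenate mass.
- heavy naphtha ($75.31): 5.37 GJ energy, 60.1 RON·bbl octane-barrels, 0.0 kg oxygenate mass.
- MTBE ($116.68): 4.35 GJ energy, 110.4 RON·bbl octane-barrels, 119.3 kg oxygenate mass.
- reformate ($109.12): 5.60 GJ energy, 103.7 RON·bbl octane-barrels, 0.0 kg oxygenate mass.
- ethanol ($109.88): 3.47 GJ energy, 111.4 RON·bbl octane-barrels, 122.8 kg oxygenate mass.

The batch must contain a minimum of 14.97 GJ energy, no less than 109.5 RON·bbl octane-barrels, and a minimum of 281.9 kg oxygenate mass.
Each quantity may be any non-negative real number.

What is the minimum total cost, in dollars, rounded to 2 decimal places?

$337.72

Let x1 = barrels of raffinate, x2 = barrels of heavy naphtha, x3 = barrels of MTBE, x4 = barrels of reformate, x5 = barrels of ethanol.
Minimize 66.36x1 + 75.31x2 + 116.68x3 + 109.12x4 + 109.88x5 with:
  5.02x1 + 5.37x2 + 4.35x3 + 5.6x4 + 3.47x5 ≥ 14.97   (energy)
  64.9x1 + 60.1x2 + 110.4x3 + 103.7x4 + 111.4x5 ≥ 109.5   (octane-barrels)
  119.3x3 + 122.8x5 ≥ 281.9   (oxygenate mass)
  x1, x2, x3, x4, x5 ≥ 0.
The minimum-cost mix takes nothing from heavy naphtha, reformate, ethanol — only raffinate, MTBE. The energy and oxygenate mass requirements are met with equality.
Optimal quantities: raffinate = 0.934495 barrels, MTBE = 2.36295 barrels.
Cost = 66.36·0.934495 + 116.68·2.36295 = 337.7221.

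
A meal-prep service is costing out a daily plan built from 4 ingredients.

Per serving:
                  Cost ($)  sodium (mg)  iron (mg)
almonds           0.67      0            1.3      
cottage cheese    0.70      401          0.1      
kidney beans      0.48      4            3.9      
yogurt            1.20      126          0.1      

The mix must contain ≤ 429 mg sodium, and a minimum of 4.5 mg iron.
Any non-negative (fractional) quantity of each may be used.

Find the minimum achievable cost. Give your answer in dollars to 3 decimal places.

$0.554

This is a linear program. Let x1 = servings of almonds, x2 = servings of cottage cheese, x3 = servings of kidney beans, x4 = servings of yogurt.
Minimize 0.67x1 + 0.7x2 + 0.48x3 + 1.2x4 subject to:
  401x2 + 4x3 + 126x4 ≤ 429   (sodium)
  1.3x1 + 0.1x2 + 3.9x3 + 0.1x4 ≥ 4.5   (iron)
  x1, x2, x3, x4 ≥ 0.
At the optimum only kidney beans is positive (almonds, cottage cheese, yogurt = 0). There the iron constraint is tight.
Solving gives x3 = 1.154.
Hence cost = 0.48·1.154 = $0.55392.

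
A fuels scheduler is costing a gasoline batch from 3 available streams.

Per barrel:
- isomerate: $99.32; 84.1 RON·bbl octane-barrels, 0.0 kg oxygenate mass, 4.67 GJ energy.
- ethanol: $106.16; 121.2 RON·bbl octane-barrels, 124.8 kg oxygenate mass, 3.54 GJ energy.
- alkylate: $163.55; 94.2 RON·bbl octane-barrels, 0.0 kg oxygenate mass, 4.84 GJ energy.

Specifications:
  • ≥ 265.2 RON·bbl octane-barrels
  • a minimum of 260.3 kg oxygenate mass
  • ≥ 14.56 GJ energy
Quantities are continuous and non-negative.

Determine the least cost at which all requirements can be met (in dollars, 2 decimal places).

$374.05

Let x1 = barrels of isomerate, x2 = barrels of ethanol, x3 = barrels of alkylate.
min 99.32x1 + 106.16x2 + 163.55x3 s.t.:
  84.1x1 + 121.2x2 + 94.2x3 ≥ 265.2   (octane-barrels)
  124.8x2 ≥ 260.3   (oxygenate mass)
  4.67x1 + 3.54x2 + 4.84x3 ≥ 14.56   (energy)
  x1, x2, x3 ≥ 0.
The minimum-cost mix takes nothing from alkylate — only isomerate, ethanol. The oxygenate mass and energy requirements are met with equality.
Optimal quantities: isomerate = 1.53672 barrels, ethanol = 2.08574 barrels.
Total cost: 99.32·1.53672 + 106.16·2.08574 = 374.0492.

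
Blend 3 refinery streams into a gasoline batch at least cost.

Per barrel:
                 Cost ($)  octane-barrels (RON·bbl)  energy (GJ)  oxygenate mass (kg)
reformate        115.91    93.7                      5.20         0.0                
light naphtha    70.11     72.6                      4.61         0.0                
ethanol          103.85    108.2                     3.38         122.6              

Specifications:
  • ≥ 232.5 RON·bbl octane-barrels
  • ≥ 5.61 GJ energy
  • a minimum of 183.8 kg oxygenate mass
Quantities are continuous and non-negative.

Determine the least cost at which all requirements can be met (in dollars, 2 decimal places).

$223.15

Let x1 = barrels of reformate, x2 = barrels of light naphtha, x3 = barrels of ethanol.
min 115.91x1 + 70.11x2 + 103.85x3 subject to:
  93.7x1 + 72.6x2 + 108.2x3 ≥ 232.5   (octane-barrels)
  5.2x1 + 4.61x2 + 3.38x3 ≥ 5.61   (energy)
  122.6x3 ≥ 183.8   (oxygenate mass)
  x1, x2, x3 ≥ 0.
The cheapest feasible vertex uses only ethanol; reformate, light naphtha are not used. Binding constraint: octane-barrels.
Solving gives x3 = 2.1488.
Total cost: 103.85·2.1488 = 223.1529.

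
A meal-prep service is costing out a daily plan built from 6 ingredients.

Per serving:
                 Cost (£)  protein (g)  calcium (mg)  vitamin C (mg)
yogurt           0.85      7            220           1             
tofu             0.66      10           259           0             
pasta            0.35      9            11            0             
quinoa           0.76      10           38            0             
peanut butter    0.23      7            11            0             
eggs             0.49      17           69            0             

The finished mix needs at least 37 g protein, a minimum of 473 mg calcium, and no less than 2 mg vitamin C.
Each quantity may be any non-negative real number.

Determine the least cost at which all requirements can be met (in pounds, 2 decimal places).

£2.36

This is a linear program. Let x1 = servings of yogurt, x2 = servings of tofu, x3 = servings of pasta, x4 = servings of quinoa, x5 = servings of peanut butter, x6 = servings of eggs.
min 0.85x1 + 0.66x2 + 0.35x3 + 0.76x4 + 0.23x5 + 0.49x6 s.t.:
  7x1 + 10x2 + 9x3 + 10x4 + 7x5 + 17x6 ≥ 37   (protein)
  220x1 + 259x2 + 11x3 + 38x4 + 11x5 + 69x6 ≥ 473   (calcium)
  1x1 ≥ 2   (vitamin C)
  x1, x2, x3, x4, x5, x6 ≥ 0.
At the optimum only yogurt, eggs are positive (tofu, pasta, quinoa, peanut butter = 0). Binding constraints: protein and vitamin C.
Solving gives x1 = 2, x6 = 1.353.
Total cost: 0.85·2 + 0.49·1.353 = 2.3630.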